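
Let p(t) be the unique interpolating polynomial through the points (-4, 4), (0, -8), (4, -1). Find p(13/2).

1667/128

Evaluate each Lagrange basis at t = 13/2:
L_0(13/2) = (13/2)·(5/2)/[(-4)·(-8)] = 65/128
L_1(13/2) = (21/2)·(5/2)/[(4)·(-4)] = -105/64
L_2(13/2) = (21/2)·(13/2)/[(8)·(4)] = 273/128
Sum: 4·(65/128) + (-8)·(-105/64) + (-1)·(273/128) = 1667/128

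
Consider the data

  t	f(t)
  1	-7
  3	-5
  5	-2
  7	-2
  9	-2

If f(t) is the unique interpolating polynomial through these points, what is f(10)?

109/128

Evaluate each Lagrange basis at t = 10:
L_0(10) = (7)·(5)·(3)·(1)/[(-2)·(-4)·(-6)·(-8)] = 35/128
L_1(10) = (9)·(5)·(3)·(1)/[(2)·(-2)·(-4)·(-6)] = -45/32
L_2(10) = (9)·(7)·(3)·(1)/[(4)·(2)·(-2)·(-4)] = 189/64
L_3(10) = (9)·(7)·(5)·(1)/[(6)·(4)·(2)·(-2)] = -105/32
L_4(10) = (9)·(7)·(5)·(3)/[(8)·(6)·(4)·(2)] = 315/128
Sum: (-7)·(35/128) + (-5)·(-45/32) + (-2)·(189/64) + (-2)·(-105/32) + (-2)·(315/128) = 109/128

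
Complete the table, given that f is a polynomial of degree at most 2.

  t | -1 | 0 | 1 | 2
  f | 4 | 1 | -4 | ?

-11

The 3 known values determine f uniquely (degree ≤ 2).
Evaluate each Lagrange basis at t = 2:
L_0(2) = (2)·(1)/[(-1)·(-2)] = 1
L_1(2) = (3)·(1)/[(1)·(-1)] = -3
L_2(2) = (3)·(2)/[(2)·(1)] = 3
Sum: 4·(1) + 1·(-3) + (-4)·(3) = -11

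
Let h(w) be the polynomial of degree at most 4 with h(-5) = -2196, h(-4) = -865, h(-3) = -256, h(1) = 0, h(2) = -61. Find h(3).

-340

Evaluate each Lagrange basis at w = 3:
L_0(3) = (7)·(6)·(2)·(1)/[(-1)·(-2)·(-6)·(-7)] = 1
L_1(3) = (8)·(6)·(2)·(1)/[(1)·(-1)·(-5)·(-6)] = -16/5
L_2(3) = (8)·(7)·(2)·(1)/[(2)·(1)·(-4)·(-5)] = 14/5
L_3(3) = (8)·(7)·(6)·(1)/[(6)·(5)·(4)·(-1)] = -14/5
L_4(3) = (8)·(7)·(6)·(2)/[(7)·(6)·(5)·(1)] = 16/5
Sum: (-2196)·(1) + (-865)·(-16/5) + (-256)·(14/5) + 0 + (-61)·(16/5) = -340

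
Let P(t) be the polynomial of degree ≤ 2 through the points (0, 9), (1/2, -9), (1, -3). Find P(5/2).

159

L_0(5/2) = (2)·(3/2)/[(-1/2)·(-1)] = 6
L_1(5/2) = (5/2)·(3/2)/[(1/2)·(-1/2)] = -15
L_2(5/2) = (5/2)·(2)/[(1)·(1/2)] = 10
Sum: 9·(6) + (-9)·(-15) + (-3)·(10) = 159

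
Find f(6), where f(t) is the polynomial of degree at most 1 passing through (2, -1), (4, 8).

17

Evaluate each Lagrange basis at t = 6:
L_0(6) = (2)/[(-2)] = -1
L_1(6) = (4)/[(2)] = 2
Sum: (-1)·(-1) + 8·(2) = 17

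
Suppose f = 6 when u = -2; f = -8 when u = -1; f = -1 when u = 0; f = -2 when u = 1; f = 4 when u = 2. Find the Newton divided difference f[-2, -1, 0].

f[-2,-1] = (-8 - 6) / (-1 - (-2)) = -14
f[-1,0] = (-1 - (-8)) / (0 - (-1)) = 7
f[-2,-1,0] = (7 - (-14)) / (0 - (-2)) = 21/2

21/2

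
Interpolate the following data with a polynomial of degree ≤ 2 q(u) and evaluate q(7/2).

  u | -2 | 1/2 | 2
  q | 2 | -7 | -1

271/20

Evaluate each Lagrange basis at u = 7/2:
L_0(7/2) = (3)·(3/2)/[(-5/2)·(-4)] = 9/20
L_1(7/2) = (11/2)·(3/2)/[(5/2)·(-3/2)] = -11/5
L_2(7/2) = (11/2)·(3)/[(4)·(3/2)] = 11/4
Sum: 2·(9/20) + (-7)·(-11/5) + (-1)·(11/4) = 271/20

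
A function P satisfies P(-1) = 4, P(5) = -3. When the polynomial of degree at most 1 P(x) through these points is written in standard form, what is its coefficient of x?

L_0(x) = (x - 5) / [-6] = -(1/6)x + 5/6
L_1(x) = (x + 1) / [6] = (1/6)x + 1/6
P(x) = 4·L_0 + (-3)·L_1
Only the coefficient of x is needed; take it from each L_i and combine:
4·(-1/6) + (-3)·(1/6) = -7/6

-7/6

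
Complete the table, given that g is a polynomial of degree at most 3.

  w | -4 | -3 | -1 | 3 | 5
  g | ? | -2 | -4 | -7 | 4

The 4 known values determine g uniquely (degree ≤ 3).
L_0(-4) = (-3)·(-7)·(-9)/[(-2)·(-6)·(-8)] = 63/32
L_1(-4) = (-1)·(-7)·(-9)/[(2)·(-4)·(-6)] = -21/16
L_2(-4) = (-1)·(-3)·(-9)/[(6)·(4)·(-2)] = 9/16
L_3(-4) = (-1)·(-3)·(-7)/[(8)·(6)·(2)] = -7/32
Sum: (-2)·(63/32) + (-4)·(-21/16) + (-7)·(9/16) + 4·(-7/32) = -7/2

-7/2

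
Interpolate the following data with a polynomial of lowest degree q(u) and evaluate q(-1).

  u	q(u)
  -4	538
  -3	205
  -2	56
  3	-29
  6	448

Using Newton's divided-difference form:
q[-4,-3] = (205 - 538) / (-3 - (-4)) = -333
q[-3,-2] = (56 - 205) / (-2 - (-3)) = -149
q[-2,3] = (-29 - 56) / (3 - (-2)) = -17
q[3,6] = (448 - (-29)) / (6 - 3) = 159
q[-4,-3,-2] = (-149 - (-333)) / (-2 - (-4)) = 92
q[-3,-2,3] = (-17 - (-149)) / (3 - (-3)) = 22
q[-2,3,6] = (159 - (-17)) / (6 - (-2)) = 22
q[-4,-3,-2,3] = (22 - 92) / (3 - (-4)) = -10
q[-3,-2,3,6] = (22 - 22) / (6 - (-3)) = 0
q[-4,-3,-2,3,6] = (0 - (-10)) / (6 - (-4)) = 1
q(-1) = 538 + (-333)·(3) + 92·(3)·(2) + (-10)·(3)·(2)·(1) + 1·(3)·(2)·(1)·(-4) = 7

7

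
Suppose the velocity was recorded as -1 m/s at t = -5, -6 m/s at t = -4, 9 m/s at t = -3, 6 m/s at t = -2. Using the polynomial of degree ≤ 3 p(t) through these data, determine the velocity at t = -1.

Evaluate each Lagrange basis at t = -1:
L_0(-1) = (3)·(2)·(1)/[(-1)·(-2)·(-3)] = -1
L_1(-1) = (4)·(2)·(1)/[(1)·(-1)·(-2)] = 4
L_2(-1) = (4)·(3)·(1)/[(2)·(1)·(-1)] = -6
L_3(-1) = (4)·(3)·(2)/[(3)·(2)·(1)] = 4
Sum: (-1)·(-1) + (-6)·(4) + 9·(-6) + 6·(4) = -53

-53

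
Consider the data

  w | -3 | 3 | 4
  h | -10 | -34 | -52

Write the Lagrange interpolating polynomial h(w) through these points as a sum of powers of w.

h(w) = -2w^2 - 4w - 4

L_0(w) = (w - 3)(w - 4) / [42] = (1/42)w^2 - (1/6)w + 2/7
L_1(w) = (w + 3)(w - 4) / [-6] = -(1/6)w^2 + (1/6)w + 2
L_2(w) = (w + 3)(w - 3) / [7] = (1/7)w^2 - 9/7
h(w) = (-10)·L_0 + (-34)·L_1 + (-52)·L_2
  (-10)·L_0(w) = -(5/21)w^2 + (5/3)w - 20/7
  (-34)·L_1(w) = (17/3)w^2 - (17/3)w - 68
  (-52)·L_2(w) = -(52/7)w^2 + 468/7
Adding term by term: -2w^2 - 4w - 4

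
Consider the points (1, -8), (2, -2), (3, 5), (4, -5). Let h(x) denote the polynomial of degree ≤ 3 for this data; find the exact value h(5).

L_0(5) = (3)·(2)·(1)/[(-1)·(-2)·(-3)] = -1
L_1(5) = (4)·(2)·(1)/[(1)·(-1)·(-2)] = 4
L_2(5) = (4)·(3)·(1)/[(2)·(1)·(-1)] = -6
L_3(5) = (4)·(3)·(2)/[(3)·(2)·(1)] = 4
Sum: (-8)·(-1) + (-2)·(4) + 5·(-6) + (-5)·(4) = -50

-50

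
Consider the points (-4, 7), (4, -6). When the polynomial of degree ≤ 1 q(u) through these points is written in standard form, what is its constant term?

1/2

Build the Lagrange basis polynomials:
L_0(u) = (u - 4) / [-8] = -(1/8)u + 1/2
L_1(u) = (u + 4) / [8] = (1/8)u + 1/2
q(u) = 7·L_0 + (-6)·L_1
Only the constant term is needed; take it from each L_i and combine:
7·(1/2) + (-6)·(1/2) = 1/2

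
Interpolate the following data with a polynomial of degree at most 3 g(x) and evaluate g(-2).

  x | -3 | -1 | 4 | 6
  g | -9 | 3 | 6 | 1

Evaluate each Lagrange basis at x = -2:
L_0(-2) = (-1)·(-6)·(-8)/[(-2)·(-7)·(-9)] = 8/21
L_1(-2) = (1)·(-6)·(-8)/[(2)·(-5)·(-7)] = 24/35
L_2(-2) = (1)·(-1)·(-8)/[(7)·(5)·(-2)] = -4/35
L_3(-2) = (1)·(-1)·(-6)/[(9)·(7)·(2)] = 1/21
Sum: (-9)·(8/21) + 3·(24/35) + 6·(-4/35) + 1·(1/21) = -211/105

-211/105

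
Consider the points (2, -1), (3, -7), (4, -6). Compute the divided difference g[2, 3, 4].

7/2

g[2,3] = (-7 - (-1)) / (3 - 2) = -6
g[3,4] = (-6 - (-7)) / (4 - 3) = 1
g[2,3,4] = (1 - (-6)) / (4 - 2) = 7/2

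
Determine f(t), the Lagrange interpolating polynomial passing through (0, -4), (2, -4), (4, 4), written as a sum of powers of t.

L_0(t) = (t - 2)(t - 4) / [8] = (1/8)t^2 - (3/4)t + 1
L_1(t) = t(t - 4) / [-4] = -(1/4)t^2 + t
L_2(t) = t(t - 2) / [8] = (1/8)t^2 - (1/4)t
f(t) = (-4)·L_0 + (-4)·L_1 + 4·L_2
  (-4)·L_0(t) = -(1/2)t^2 + 3t - 4
  (-4)·L_1(t) = t^2 - 4t
  4·L_2(t) = (1/2)t^2 - t
Adding term by term: t^2 - 2t - 4

f(t) = t^2 - 2t - 4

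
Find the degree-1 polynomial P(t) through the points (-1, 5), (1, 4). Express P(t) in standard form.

P(t) = -(1/2)t + 9/2

L_0(t) = (t - 1) / [-2] = -(1/2)t + 1/2
L_1(t) = (t + 1) / [2] = (1/2)t + 1/2
P(t) = 5·L_0 + 4·L_1
  5·L_0(t) = -(5/2)t + 5/2
  4·L_1(t) = 2t + 2
Adding term by term: -(1/2)t + 9/2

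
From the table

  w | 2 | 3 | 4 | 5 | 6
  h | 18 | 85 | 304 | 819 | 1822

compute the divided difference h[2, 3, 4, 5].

24

h[2,3] = (85 - 18) / (3 - 2) = 67
h[3,4] = (304 - 85) / (4 - 3) = 219
h[4,5] = (819 - 304) / (5 - 4) = 515
h[2,3,4] = (219 - 67) / (4 - 2) = 76
h[3,4,5] = (515 - 219) / (5 - 3) = 148
h[2,3,4,5] = (148 - 76) / (5 - 2) = 24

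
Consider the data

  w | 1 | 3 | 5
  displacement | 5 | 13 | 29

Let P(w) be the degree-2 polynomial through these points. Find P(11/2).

Evaluate each Lagrange basis at w = 11/2:
L_0(11/2) = (5/2)·(1/2)/[(-2)·(-4)] = 5/32
L_1(11/2) = (9/2)·(1/2)/[(2)·(-2)] = -9/16
L_2(11/2) = (9/2)·(5/2)/[(4)·(2)] = 45/32
Sum: 5·(5/32) + 13·(-9/16) + 29·(45/32) = 137/4

137/4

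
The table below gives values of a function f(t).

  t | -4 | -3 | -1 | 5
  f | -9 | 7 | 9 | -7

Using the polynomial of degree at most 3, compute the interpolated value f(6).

227/12

Evaluate each Lagrange basis at t = 6:
L_0(6) = (9)·(7)·(1)/[(-1)·(-3)·(-9)] = -7/3
L_1(6) = (10)·(7)·(1)/[(1)·(-2)·(-8)] = 35/8
L_2(6) = (10)·(9)·(1)/[(3)·(2)·(-6)] = -5/2
L_3(6) = (10)·(9)·(7)/[(9)·(8)·(6)] = 35/24
Sum: (-9)·(-7/3) + 7·(35/8) + 9·(-5/2) + (-7)·(35/24) = 227/12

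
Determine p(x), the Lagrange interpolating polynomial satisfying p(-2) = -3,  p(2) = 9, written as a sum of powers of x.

p(x) = 3x + 3

Build the Lagrange basis polynomials:
L_0(x) = (x - 2) / [-4] = -(1/4)x + 1/2
L_1(x) = (x + 2) / [4] = (1/4)x + 1/2
p(x) = (-3)·L_0 + 9·L_1
  (-3)·L_0(x) = (3/4)x - 3/2
  9·L_1(x) = (9/4)x + 9/2
Adding term by term: 3x + 3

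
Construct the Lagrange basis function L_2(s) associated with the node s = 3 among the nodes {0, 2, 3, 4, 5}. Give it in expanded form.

L_2(s) = s(s - 2)(s - 4)(s - 5) / [(3)·(1)·(-1)·(-2)]
       = (s^4 - 11s^3 + 38s^2 - 40s) / (6)

L_2(s) = (1/6)s^4 - (11/6)s^3 + (19/3)s^2 - (20/3)s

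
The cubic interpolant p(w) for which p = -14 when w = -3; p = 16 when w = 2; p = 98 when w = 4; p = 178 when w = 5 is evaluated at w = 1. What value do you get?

Evaluate each Lagrange basis at w = 1:
L_0(1) = (-1)·(-3)·(-4)/[(-5)·(-7)·(-8)] = 3/70
L_1(1) = (4)·(-3)·(-4)/[(5)·(-2)·(-3)] = 8/5
L_2(1) = (4)·(-1)·(-4)/[(7)·(2)·(-1)] = -8/7
L_3(1) = (4)·(-1)·(-3)/[(8)·(3)·(1)] = 1/2
Sum: (-14)·(3/70) + 16·(8/5) + 98·(-8/7) + 178·(1/2) = 2

2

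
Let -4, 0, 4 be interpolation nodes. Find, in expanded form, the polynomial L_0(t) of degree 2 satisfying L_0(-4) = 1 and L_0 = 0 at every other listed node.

L_0(t) = t(t - 4) / [(-4)·(-8)]
       = (t^2 - 4t) / (32)

L_0(t) = (1/32)t^2 - (1/8)t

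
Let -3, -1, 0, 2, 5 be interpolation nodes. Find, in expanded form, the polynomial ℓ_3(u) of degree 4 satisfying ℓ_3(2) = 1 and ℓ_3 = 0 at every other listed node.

ℓ_3(u) = (u + 3)(u + 1)u(u - 5) / [(5)·(3)·(2)·(-3)]
       = (u^4 - u^3 - 17u^2 - 15u) / (-90)

ℓ_3(u) = -(1/90)u^4 + (1/90)u^3 + (17/90)u^2 + (1/6)u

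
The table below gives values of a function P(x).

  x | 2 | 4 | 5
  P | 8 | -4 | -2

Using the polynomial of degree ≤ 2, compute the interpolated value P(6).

L_0(6) = (2)·(1)/[(-2)·(-3)] = 1/3
L_1(6) = (4)·(1)/[(2)·(-1)] = -2
L_2(6) = (4)·(2)/[(3)·(1)] = 8/3
Sum: 8·(1/3) + (-4)·(-2) + (-2)·(8/3) = 16/3

16/3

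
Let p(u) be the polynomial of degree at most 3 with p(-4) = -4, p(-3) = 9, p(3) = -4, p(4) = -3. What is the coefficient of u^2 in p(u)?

L_0(u) = (u + 3)(u - 3)(u - 4) / [-56] = -(1/56)u^3 + (1/14)u^2 + (9/56)u - 9/14
L_1(u) = (u + 4)(u - 3)(u - 4) / [42] = (1/42)u^3 - (1/14)u^2 - (8/21)u + 8/7
L_2(u) = (u + 4)(u + 3)(u - 4) / [-42] = -(1/42)u^3 - (1/14)u^2 + (8/21)u + 8/7
L_3(u) = (u + 4)(u + 3)(u - 3) / [56] = (1/56)u^3 + (1/14)u^2 - (9/56)u - 9/14
p(u) = (-4)·L_0 + 9·L_1 + (-4)·L_2 + (-3)·L_3
Only the coefficient of u^2 is needed; take it from each L_i and combine:
(-4)·(1/14) + 9·(-1/14) + (-4)·(-1/14) + (-3)·(1/14) = -6/7

-6/7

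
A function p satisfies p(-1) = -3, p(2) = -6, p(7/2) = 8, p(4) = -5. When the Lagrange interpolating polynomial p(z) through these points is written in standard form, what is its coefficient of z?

-2507/270

L_0(z) = (z - 2)(z - 7/2)(z - 4) / [-135/2] = -(2/135)z^3 + (19/135)z^2 - (58/135)z + 56/135
L_1(z) = (z + 1)(z - 7/2)(z - 4) / [9] = (1/9)z^3 - (13/18)z^2 + (13/18)z + 14/9
L_2(z) = (z + 1)(z - 2)(z - 4) / [-27/8] = -(8/27)z^3 + (40/27)z^2 - (16/27)z - 64/27
L_3(z) = (z + 1)(z - 2)(z - 7/2) / [5] = (1/5)z^3 - (9/10)z^2 + (3/10)z + 7/5
p(z) = (-3)·L_0 + (-6)·L_1 + 8·L_2 + (-5)·L_3
Only the coefficient of z is needed; take it from each L_i and combine:
(-3)·(-58/135) + (-6)·(13/18) + 8·(-16/27) + (-5)·(3/10) = -2507/270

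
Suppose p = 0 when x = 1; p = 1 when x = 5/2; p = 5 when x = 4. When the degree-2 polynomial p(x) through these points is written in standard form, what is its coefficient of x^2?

2/3

The leading coefficient equals the top divided difference p[1,5/2,4].
p[1,5/2] = (1 - 0) / (5/2 - 1) = 2/3
p[5/2,4] = (5 - 1) / (4 - 5/2) = 8/3
p[1,5/2,4] = (8/3 - 2/3) / (4 - 1) = 2/3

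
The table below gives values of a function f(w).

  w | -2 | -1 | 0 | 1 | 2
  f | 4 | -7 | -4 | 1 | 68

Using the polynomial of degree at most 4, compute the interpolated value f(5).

L_0(5) = (6)·(5)·(4)·(3)/[(-1)·(-2)·(-3)·(-4)] = 15
L_1(5) = (7)·(5)·(4)·(3)/[(1)·(-1)·(-2)·(-3)] = -70
L_2(5) = (7)·(6)·(4)·(3)/[(2)·(1)·(-1)·(-2)] = 126
L_3(5) = (7)·(6)·(5)·(3)/[(3)·(2)·(1)·(-1)] = -105
L_4(5) = (7)·(6)·(5)·(4)/[(4)·(3)·(2)·(1)] = 35
Sum: 4·(15) + (-7)·(-70) + (-4)·(126) + 1·(-105) + 68·(35) = 2321

2321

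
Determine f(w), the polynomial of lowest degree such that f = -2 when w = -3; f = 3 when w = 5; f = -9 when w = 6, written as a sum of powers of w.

Build the Lagrange basis polynomials:
L_0(w) = (w - 5)(w - 6) / [72] = (1/72)w^2 - (11/72)w + 5/12
L_1(w) = (w + 3)(w - 6) / [-8] = -(1/8)w^2 + (3/8)w + 9/4
L_2(w) = (w + 3)(w - 5) / [9] = (1/9)w^2 - (2/9)w - 5/3
f(w) = (-2)·L_0 + 3·L_1 + (-9)·L_2
  (-2)·L_0(w) = -(1/36)w^2 + (11/36)w - 5/6
  3·L_1(w) = -(3/8)w^2 + (9/8)w + 27/4
  (-9)·L_2(w) = -w^2 + 2w + 15
Adding term by term: -(101/72)w^2 + (247/72)w + 251/12

f(w) = -(101/72)w^2 + (247/72)w + 251/12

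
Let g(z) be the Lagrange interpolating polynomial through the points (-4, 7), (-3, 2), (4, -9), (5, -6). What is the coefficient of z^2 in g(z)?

Build the Lagrange basis polynomials:
L_0(z) = (z + 3)(z - 4)(z - 5) / [-72] = -(1/72)z^3 + (1/12)z^2 + (7/72)z - 5/6
L_1(z) = (z + 4)(z - 4)(z - 5) / [56] = (1/56)z^3 - (5/56)z^2 - (2/7)z + 10/7
L_2(z) = (z + 4)(z + 3)(z - 5) / [-56] = -(1/56)z^3 - (1/28)z^2 + (23/56)z + 15/14
L_3(z) = (z + 4)(z + 3)(z - 4) / [72] = (1/72)z^3 + (1/24)z^2 - (2/9)z - 2/3
g(z) = 7·L_0 + 2·L_1 + (-9)·L_2 + (-6)·L_3
Only the coefficient of z^2 is needed; take it from each L_i and combine:
7·(1/12) + 2·(-5/56) + (-9)·(-1/28) + (-6)·(1/24) = 10/21

10/21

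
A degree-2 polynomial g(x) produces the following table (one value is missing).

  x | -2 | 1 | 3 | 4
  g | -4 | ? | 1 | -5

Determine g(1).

6

The 3 known values determine g uniquely (degree ≤ 2).
L_0(1) = (-2)·(-3)/[(-5)·(-6)] = 1/5
L_1(1) = (3)·(-3)/[(5)·(-1)] = 9/5
L_2(1) = (3)·(-2)/[(6)·(1)] = -1
Sum: (-4)·(1/5) + 1·(9/5) + (-5)·(-1) = 6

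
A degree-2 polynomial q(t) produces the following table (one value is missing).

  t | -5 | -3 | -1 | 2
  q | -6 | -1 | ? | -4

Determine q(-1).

16/35

The 3 known values determine q uniquely (degree ≤ 2).
L_0(-1) = (2)·(-3)/[(-2)·(-7)] = -3/7
L_1(-1) = (4)·(-3)/[(2)·(-5)] = 6/5
L_2(-1) = (4)·(2)/[(7)·(5)] = 8/35
Sum: (-6)·(-3/7) + (-1)·(6/5) + (-4)·(8/35) = 16/35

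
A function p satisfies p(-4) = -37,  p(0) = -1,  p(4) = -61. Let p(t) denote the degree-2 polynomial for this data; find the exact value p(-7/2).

Using Newton's divided-difference form:
p[-4,0] = (-1 - (-37)) / (0 - (-4)) = 9
p[0,4] = (-61 - (-1)) / (4 - 0) = -15
p[-4,0,4] = (-15 - 9) / (4 - (-4)) = -3
p(-7/2) = -37 + 9·(1/2) + (-3)·(1/2)·(-7/2) = -109/4

-109/4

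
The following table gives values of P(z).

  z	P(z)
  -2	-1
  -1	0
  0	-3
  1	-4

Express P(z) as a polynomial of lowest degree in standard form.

Newton's divided differences:
P[-2,-1] = (0 - (-1)) / (-1 - (-2)) = 1
P[-1,0] = (-3 - 0) / (0 - (-1)) = -3
P[0,1] = (-4 - (-3)) / (1 - 0) = -1
P[-2,-1,0] = (-3 - 1) / (0 - (-2)) = -2
P[-1,0,1] = (-1 - (-3)) / (1 - (-1)) = 1
P[-2,-1,0,1] = (1 - (-2)) / (1 - (-2)) = 1
P(z) = -1 + 1·(z + 2) + (-2)·(z + 2)(z + 1) + 1·(z + 2)(z + 1)z
Expanding: P(z) = z^3 + z^2 - 3z - 3

P(z) = z^3 + z^2 - 3z - 3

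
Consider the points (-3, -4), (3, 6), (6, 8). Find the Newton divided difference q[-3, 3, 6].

-1/9

q[-3,3] = (6 - (-4)) / (3 - (-3)) = 5/3
q[3,6] = (8 - 6) / (6 - 3) = 2/3
q[-3,3,6] = (2/3 - 5/3) / (6 - (-3)) = -1/9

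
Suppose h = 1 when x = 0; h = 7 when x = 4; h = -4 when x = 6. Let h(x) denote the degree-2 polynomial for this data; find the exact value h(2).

26/3

Evaluate each Lagrange basis at x = 2:
L_0(2) = (-2)·(-4)/[(-4)·(-6)] = 1/3
L_1(2) = (2)·(-4)/[(4)·(-2)] = 1
L_2(2) = (2)·(-2)/[(6)·(2)] = -1/3
Sum: 1·(1/3) + 7·(1) + (-4)·(-1/3) = 26/3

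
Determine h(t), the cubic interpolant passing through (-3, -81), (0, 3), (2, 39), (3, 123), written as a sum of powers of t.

Newton's divided differences:
h[-3,0] = (3 - (-81)) / (0 - (-3)) = 28
h[0,2] = (39 - 3) / (2 - 0) = 18
h[2,3] = (123 - 39) / (3 - 2) = 84
h[-3,0,2] = (18 - 28) / (2 - (-3)) = -2
h[0,2,3] = (84 - 18) / (3 - 0) = 22
h[-3,0,2,3] = (22 - (-2)) / (3 - (-3)) = 4
h(t) = -81 + 28·(t + 3) + (-2)·(t + 3)t + 4·(t + 3)t(t - 2)
Expanding: h(t) = 4t^3 + 2t^2 - 2t + 3

h(t) = 4t^3 + 2t^2 - 2t + 3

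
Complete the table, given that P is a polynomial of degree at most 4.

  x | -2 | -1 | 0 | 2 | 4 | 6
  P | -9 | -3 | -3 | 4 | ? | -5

The 5 known values determine P uniquely (degree ≤ 4).
L_0(4) = (5)·(4)·(2)·(-2)/[(-1)·(-2)·(-4)·(-8)] = -5/4
L_1(4) = (6)·(4)·(2)·(-2)/[(1)·(-1)·(-3)·(-7)] = 32/7
L_2(4) = (6)·(5)·(2)·(-2)/[(2)·(1)·(-2)·(-6)] = -5
L_3(4) = (6)·(5)·(4)·(-2)/[(4)·(3)·(2)·(-4)] = 5/2
L_4(4) = (6)·(5)·(4)·(2)/[(8)·(7)·(6)·(4)] = 5/28
Sum: (-9)·(-5/4) + (-3)·(32/7) + (-3)·(-5) + 4·(5/2) + (-5)·(5/28) = 303/14

303/14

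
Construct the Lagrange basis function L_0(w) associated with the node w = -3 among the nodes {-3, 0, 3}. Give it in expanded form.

L_0(w) = w(w - 3) / [(-3)·(-6)]
       = (w^2 - 3w) / (18)

L_0(w) = (1/18)w^2 - (1/6)w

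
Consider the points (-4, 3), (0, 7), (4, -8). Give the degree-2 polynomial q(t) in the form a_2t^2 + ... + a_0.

L_0(t) = t(t - 4) / [32] = (1/32)t^2 - (1/8)t
L_1(t) = (t + 4)(t - 4) / [-16] = -(1/16)t^2 + 1
L_2(t) = (t + 4)t / [32] = (1/32)t^2 + (1/8)t
q(t) = 3·L_0 + 7·L_1 + (-8)·L_2
  3·L_0(t) = (3/32)t^2 - (3/8)t
  7·L_1(t) = -(7/16)t^2 + 7
  (-8)·L_2(t) = -(1/4)t^2 - t
Adding term by term: -(19/32)t^2 - (11/8)t + 7

q(t) = -(19/32)t^2 - (11/8)t + 7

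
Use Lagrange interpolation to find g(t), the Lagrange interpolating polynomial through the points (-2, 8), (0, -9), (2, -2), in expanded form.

Build the Lagrange basis polynomials:
L_0(t) = t(t - 2) / [8] = (1/8)t^2 - (1/4)t
L_1(t) = (t + 2)(t - 2) / [-4] = -(1/4)t^2 + 1
L_2(t) = (t + 2)t / [8] = (1/8)t^2 + (1/4)t
g(t) = 8·L_0 + (-9)·L_1 + (-2)·L_2
  8·L_0(t) = t^2 - 2t
  (-9)·L_1(t) = (9/4)t^2 - 9
  (-2)·L_2(t) = -(1/4)t^2 - (1/2)t
Adding term by term: 3t^2 - (5/2)t - 9

g(t) = 3t^2 - (5/2)t - 9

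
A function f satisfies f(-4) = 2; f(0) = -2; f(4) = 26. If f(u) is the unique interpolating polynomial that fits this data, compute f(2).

8

Evaluate each Lagrange basis at u = 2:
L_0(2) = (2)·(-2)/[(-4)·(-8)] = -1/8
L_1(2) = (6)·(-2)/[(4)·(-4)] = 3/4
L_2(2) = (6)·(2)/[(8)·(4)] = 3/8
Sum: 2·(-1/8) + (-2)·(3/4) + 26·(3/8) = 8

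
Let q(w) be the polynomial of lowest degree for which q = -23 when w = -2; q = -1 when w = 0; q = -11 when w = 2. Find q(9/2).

-137/2

Evaluate each Lagrange basis at w = 9/2:
L_0(9/2) = (9/2)·(5/2)/[(-2)·(-4)] = 45/32
L_1(9/2) = (13/2)·(5/2)/[(2)·(-2)] = -65/16
L_2(9/2) = (13/2)·(9/2)/[(4)·(2)] = 117/32
Sum: (-23)·(45/32) + (-1)·(-65/16) + (-11)·(117/32) = -137/2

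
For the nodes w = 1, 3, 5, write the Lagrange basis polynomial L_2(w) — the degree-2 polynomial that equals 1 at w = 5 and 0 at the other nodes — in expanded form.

L_2(w) = (w - 1)(w - 3) / [(4)·(2)]
       = (w^2 - 4w + 3) / (8)

L_2(w) = (1/8)w^2 - (1/2)w + 3/8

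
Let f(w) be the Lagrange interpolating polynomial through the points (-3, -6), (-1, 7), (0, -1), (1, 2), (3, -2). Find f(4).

-297/4

L_0(4) = (5)·(4)·(3)·(1)/[(-2)·(-3)·(-4)·(-6)] = 5/12
L_1(4) = (7)·(4)·(3)·(1)/[(2)·(-1)·(-2)·(-4)] = -21/4
L_2(4) = (7)·(5)·(3)·(1)/[(3)·(1)·(-1)·(-3)] = 35/3
L_3(4) = (7)·(5)·(4)·(1)/[(4)·(2)·(1)·(-2)] = -35/4
L_4(4) = (7)·(5)·(4)·(3)/[(6)·(4)·(3)·(2)] = 35/12
Sum: (-6)·(5/12) + 7·(-21/4) + (-1)·(35/3) + 2·(-35/4) + (-2)·(35/12) = -297/4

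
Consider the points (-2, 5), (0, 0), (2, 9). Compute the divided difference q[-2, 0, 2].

q[-2,0] = (0 - 5) / (0 - (-2)) = -5/2
q[0,2] = (9 - 0) / (2 - 0) = 9/2
q[-2,0,2] = (9/2 - (-5/2)) / (2 - (-2)) = 7/4

7/4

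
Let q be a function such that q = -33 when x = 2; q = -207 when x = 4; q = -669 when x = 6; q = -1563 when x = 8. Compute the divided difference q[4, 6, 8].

-54

q[4,6] = (-669 - (-207)) / (6 - 4) = -231
q[6,8] = (-1563 - (-669)) / (8 - 6) = -447
q[4,6,8] = (-447 - (-231)) / (8 - 4) = -54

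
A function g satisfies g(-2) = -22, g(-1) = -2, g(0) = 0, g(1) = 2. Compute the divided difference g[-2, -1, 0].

g[-2,-1] = (-2 - (-22)) / (-1 - (-2)) = 20
g[-1,0] = (0 - (-2)) / (0 - (-1)) = 2
g[-2,-1,0] = (2 - 20) / (0 - (-2)) = -9

-9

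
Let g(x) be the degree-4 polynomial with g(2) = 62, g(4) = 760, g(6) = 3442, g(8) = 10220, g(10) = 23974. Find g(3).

L_0(3) = (-1)·(-3)·(-5)·(-7)/[(-2)·(-4)·(-6)·(-8)] = 35/128
L_1(3) = (1)·(-3)·(-5)·(-7)/[(2)·(-2)·(-4)·(-6)] = 35/32
L_2(3) = (1)·(-1)·(-5)·(-7)/[(4)·(2)·(-2)·(-4)] = -35/64
L_3(3) = (1)·(-1)·(-3)·(-7)/[(6)·(4)·(2)·(-2)] = 7/32
L_4(3) = (1)·(-1)·(-3)·(-5)/[(8)·(6)·(4)·(2)] = -5/128
Sum: 62·(35/128) + 760·(35/32) + 3442·(-35/64) + 10220·(7/32) + 23974·(-5/128) = 265

265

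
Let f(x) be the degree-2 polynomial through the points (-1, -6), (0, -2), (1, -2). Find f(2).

-6

L_0(2) = (2)·(1)/[(-1)·(-2)] = 1
L_1(2) = (3)·(1)/[(1)·(-1)] = -3
L_2(2) = (3)·(2)/[(2)·(1)] = 3
Sum: (-6)·(1) + (-2)·(-3) + (-2)·(3) = -6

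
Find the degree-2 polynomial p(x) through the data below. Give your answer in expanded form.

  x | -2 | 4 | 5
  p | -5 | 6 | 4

L_0(x) = (x - 4)(x - 5) / [42] = (1/42)x^2 - (3/14)x + 10/21
L_1(x) = (x + 2)(x - 5) / [-6] = -(1/6)x^2 + (1/2)x + 5/3
L_2(x) = (x + 2)(x - 4) / [7] = (1/7)x^2 - (2/7)x - 8/7
p(x) = (-5)·L_0 + 6·L_1 + 4·L_2
  (-5)·L_0(x) = -(5/42)x^2 + (15/14)x - 50/21
  6·L_1(x) = -x^2 + 3x + 10
  4·L_2(x) = (4/7)x^2 - (8/7)x - 32/7
Adding term by term: -(23/42)x^2 + (41/14)x + 64/21

p(x) = -(23/42)x^2 + (41/14)x + 64/21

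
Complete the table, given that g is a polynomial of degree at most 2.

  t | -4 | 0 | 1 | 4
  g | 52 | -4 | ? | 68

2

The 3 known values determine g uniquely (degree ≤ 2).
L_0(1) = (1)·(-3)/[(-4)·(-8)] = -3/32
L_1(1) = (5)·(-3)/[(4)·(-4)] = 15/16
L_2(1) = (5)·(1)/[(8)·(4)] = 5/32
Sum: 52·(-3/32) + (-4)·(15/16) + 68·(5/32) = 2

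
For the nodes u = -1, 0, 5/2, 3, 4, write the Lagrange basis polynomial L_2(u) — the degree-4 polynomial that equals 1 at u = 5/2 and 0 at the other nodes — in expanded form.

L_2(u) = (16/105)u^4 - (32/35)u^3 + (16/21)u^2 + (64/35)u

L_2(u) = (u + 1)u(u - 3)(u - 4) / [(7/2)·(5/2)·(-1/2)·(-3/2)]
       = (u^4 - 6u^3 + 5u^2 + 12u) / (105/16)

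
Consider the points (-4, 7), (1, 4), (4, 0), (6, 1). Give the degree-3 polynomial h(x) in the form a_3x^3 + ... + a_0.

h(x) = (11/240)x^3 - (11/80)x^2 - (193/120)x + 57/10

Build the Lagrange basis polynomials:
L_0(x) = (x - 1)(x - 4)(x - 6) / [-400] = -(1/400)x^3 + (11/400)x^2 - (17/200)x + 3/50
L_1(x) = (x + 4)(x - 4)(x - 6) / [75] = (1/75)x^3 - (2/25)x^2 - (16/75)x + 32/25
L_2(x) = (x + 4)(x - 1)(x - 6) / [-48] = -(1/48)x^3 + (1/16)x^2 + (11/24)x - 1/2
L_3(x) = (x + 4)(x - 1)(x - 4) / [100] = (1/100)x^3 - (1/100)x^2 - (4/25)x + 4/25
h(x) = 7·L_0 + 4·L_1 + 0·L_2 + 1·L_3
  7·L_0(x) = -(7/400)x^3 + (77/400)x^2 - (119/200)x + 21/50
  4·L_1(x) = (4/75)x^3 - (8/25)x^2 - (64/75)x + 128/25
  0·L_2(x) = 0
  1·L_3(x) = (1/100)x^3 - (1/100)x^2 - (4/25)x + 4/25
Adding term by term: (11/240)x^3 - (11/80)x^2 - (193/120)x + 57/10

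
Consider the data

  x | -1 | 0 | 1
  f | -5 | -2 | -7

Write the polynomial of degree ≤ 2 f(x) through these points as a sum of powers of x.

Newton's divided differences:
f[-1,0] = (-2 - (-5)) / (0 - (-1)) = 3
f[0,1] = (-7 - (-2)) / (1 - 0) = -5
f[-1,0,1] = (-5 - 3) / (1 - (-1)) = -4
f(x) = -5 + 3·(x + 1) + (-4)·(x + 1)x
Expanding: f(x) = -4x^2 - x - 2

f(x) = -4x^2 - x - 2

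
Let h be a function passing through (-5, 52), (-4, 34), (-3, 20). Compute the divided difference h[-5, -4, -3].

2

h[-5,-4] = (34 - 52) / (-4 - (-5)) = -18
h[-4,-3] = (20 - 34) / (-3 - (-4)) = -14
h[-5,-4,-3] = (-14 - (-18)) / (-3 - (-5)) = 2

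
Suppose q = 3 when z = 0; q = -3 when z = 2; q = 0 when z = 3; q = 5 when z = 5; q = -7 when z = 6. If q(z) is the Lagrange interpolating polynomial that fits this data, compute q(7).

L_0(7) = (5)·(4)·(2)·(1)/[(-2)·(-3)·(-5)·(-6)] = 2/9
L_1(7) = (7)·(4)·(2)·(1)/[(2)·(-1)·(-3)·(-4)] = -7/3
L_2(7) = (7)·(5)·(2)·(1)/[(3)·(1)·(-2)·(-3)] = 35/9
L_3(7) = (7)·(5)·(4)·(1)/[(5)·(3)·(2)·(-1)] = -14/3
L_4(7) = (7)·(5)·(4)·(2)/[(6)·(4)·(3)·(1)] = 35/9
Sum: 3·(2/9) + (-3)·(-7/3) + 0 + 5·(-14/3) + (-7)·(35/9) = -386/9

-386/9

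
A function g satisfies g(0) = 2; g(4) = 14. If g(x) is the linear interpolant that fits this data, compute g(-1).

-1

Evaluate each Lagrange basis at x = -1:
L_0(-1) = (-5)/[(-4)] = 5/4
L_1(-1) = (-1)/[(4)] = -1/4
Sum: 2·(5/4) + 14·(-1/4) = -1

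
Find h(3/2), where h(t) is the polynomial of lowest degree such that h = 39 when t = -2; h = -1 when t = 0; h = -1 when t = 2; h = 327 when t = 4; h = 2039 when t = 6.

L_0(3/2) = (3/2)·(-1/2)·(-5/2)·(-9/2)/[(-2)·(-4)·(-6)·(-8)] = -45/2048
L_1(3/2) = (7/2)·(-1/2)·(-5/2)·(-9/2)/[(2)·(-2)·(-4)·(-6)] = 105/512
L_2(3/2) = (7/2)·(3/2)·(-5/2)·(-9/2)/[(4)·(2)·(-2)·(-4)] = 945/1024
L_3(3/2) = (7/2)·(3/2)·(-1/2)·(-9/2)/[(6)·(4)·(2)·(-2)] = -63/512
L_4(3/2) = (7/2)·(3/2)·(-1/2)·(-5/2)/[(8)·(6)·(4)·(2)] = 35/2048
Sum: 39·(-45/2048) + (-1)·(105/512) + (-1)·(945/1024) + 327·(-63/512) + 2039·(35/2048) = -59/8

-59/8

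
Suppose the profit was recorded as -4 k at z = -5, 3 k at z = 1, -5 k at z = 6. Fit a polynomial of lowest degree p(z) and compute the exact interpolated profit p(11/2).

-1599/440

L_0(11/2) = (9/2)·(-1/2)/[(-6)·(-11)] = -3/88
L_1(11/2) = (21/2)·(-1/2)/[(6)·(-5)] = 7/40
L_2(11/2) = (21/2)·(9/2)/[(11)·(5)] = 189/220
Sum: (-4)·(-3/88) + 3·(7/40) + (-5)·(189/220) = -1599/440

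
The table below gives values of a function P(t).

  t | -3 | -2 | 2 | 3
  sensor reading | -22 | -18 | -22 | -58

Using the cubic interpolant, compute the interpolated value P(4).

Evaluate each Lagrange basis at t = 4:
L_0(4) = (6)·(2)·(1)/[(-1)·(-5)·(-6)] = -2/5
L_1(4) = (7)·(2)·(1)/[(1)·(-4)·(-5)] = 7/10
L_2(4) = (7)·(6)·(1)/[(5)·(4)·(-1)] = -21/10
L_3(4) = (7)·(6)·(2)/[(6)·(5)·(1)] = 14/5
Sum: (-22)·(-2/5) + (-18)·(7/10) + (-22)·(-21/10) + (-58)·(14/5) = -120

-120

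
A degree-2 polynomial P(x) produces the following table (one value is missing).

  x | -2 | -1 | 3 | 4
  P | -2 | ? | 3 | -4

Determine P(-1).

The 3 known values determine P uniquely (degree ≤ 2).
Evaluate each Lagrange basis at x = -1:
L_0(-1) = (-4)·(-5)/[(-5)·(-6)] = 2/3
L_1(-1) = (1)·(-5)/[(5)·(-1)] = 1
L_2(-1) = (1)·(-4)/[(6)·(1)] = -2/3
Sum: (-2)·(2/3) + 3·(1) + (-4)·(-2/3) = 13/3

13/3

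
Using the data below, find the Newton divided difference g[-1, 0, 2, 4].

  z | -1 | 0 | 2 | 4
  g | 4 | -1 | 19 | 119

g[-1,0] = (-1 - 4) / (0 - (-1)) = -5
g[0,2] = (19 - (-1)) / (2 - 0) = 10
g[2,4] = (119 - 19) / (4 - 2) = 50
g[-1,0,2] = (10 - (-5)) / (2 - (-1)) = 5
g[0,2,4] = (50 - 10) / (4 - 0) = 10
g[-1,0,2,4] = (10 - 5) / (4 - (-1)) = 1

1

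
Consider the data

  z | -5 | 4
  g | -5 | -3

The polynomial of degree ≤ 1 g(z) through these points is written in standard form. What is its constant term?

-35/9

L_0(z) = (z - 4) / [-9] = -(1/9)z + 4/9
L_1(z) = (z + 5) / [9] = (1/9)z + 5/9
g(z) = (-5)·L_0 + (-3)·L_1
Only the constant term is needed; take it from each L_i and combine:
(-5)·(4/9) + (-3)·(5/9) = -35/9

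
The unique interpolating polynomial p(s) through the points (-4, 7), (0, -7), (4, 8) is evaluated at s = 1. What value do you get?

-191/32

Using Newton's divided-difference form:
p[-4,0] = (-7 - 7) / (0 - (-4)) = -7/2
p[0,4] = (8 - (-7)) / (4 - 0) = 15/4
p[-4,0,4] = (15/4 - (-7/2)) / (4 - (-4)) = 29/32
p(1) = 7 + (-7/2)·(5) + (29/32)·(5)·(1) = -191/32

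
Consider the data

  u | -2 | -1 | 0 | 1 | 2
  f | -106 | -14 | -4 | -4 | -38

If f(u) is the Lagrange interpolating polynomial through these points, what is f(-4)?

-1304

L_0(-4) = (-3)·(-4)·(-5)·(-6)/[(-1)·(-2)·(-3)·(-4)] = 15
L_1(-4) = (-2)·(-4)·(-5)·(-6)/[(1)·(-1)·(-2)·(-3)] = -40
L_2(-4) = (-2)·(-3)·(-5)·(-6)/[(2)·(1)·(-1)·(-2)] = 45
L_3(-4) = (-2)·(-3)·(-4)·(-6)/[(3)·(2)·(1)·(-1)] = -24
L_4(-4) = (-2)·(-3)·(-4)·(-5)/[(4)·(3)·(2)·(1)] = 5
Sum: (-106)·(15) + (-14)·(-40) + (-4)·(45) + (-4)·(-24) + (-38)·(5) = -1304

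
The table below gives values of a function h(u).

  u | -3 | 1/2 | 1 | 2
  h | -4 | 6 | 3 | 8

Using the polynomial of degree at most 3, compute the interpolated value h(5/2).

Evaluate each Lagrange basis at u = 5/2:
L_0(5/2) = (2)·(3/2)·(1/2)/[(-7/2)·(-4)·(-5)] = -3/140
L_1(5/2) = (11/2)·(3/2)·(1/2)/[(7/2)·(-1/2)·(-3/2)] = 11/7
L_2(5/2) = (11/2)·(2)·(1/2)/[(4)·(1/2)·(-1)] = -11/4
L_3(5/2) = (11/2)·(2)·(3/2)/[(5)·(3/2)·(1)] = 11/5
Sum: (-4)·(-3/140) + 6·(11/7) + 3·(-11/4) + 8·(11/5) = 2641/140

2641/140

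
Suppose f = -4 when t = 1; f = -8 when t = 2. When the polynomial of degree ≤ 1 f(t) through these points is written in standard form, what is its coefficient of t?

The leading coefficient equals the top divided difference f[1,2].
f[1,2] = (-8 - (-4)) / (2 - 1) = -4

-4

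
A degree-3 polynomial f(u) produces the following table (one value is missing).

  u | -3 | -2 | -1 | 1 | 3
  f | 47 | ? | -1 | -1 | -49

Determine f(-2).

The 4 known values determine f uniquely (degree ≤ 3).
Evaluate each Lagrange basis at u = -2:
L_0(-2) = (-1)·(-3)·(-5)/[(-2)·(-4)·(-6)] = 5/16
L_1(-2) = (1)·(-3)·(-5)/[(2)·(-2)·(-4)] = 15/16
L_2(-2) = (1)·(-1)·(-5)/[(4)·(2)·(-2)] = -5/16
L_3(-2) = (1)·(-1)·(-3)/[(6)·(4)·(2)] = 1/16
Sum: 47·(5/16) + (-1)·(15/16) + (-1)·(-5/16) + (-49)·(1/16) = 11

11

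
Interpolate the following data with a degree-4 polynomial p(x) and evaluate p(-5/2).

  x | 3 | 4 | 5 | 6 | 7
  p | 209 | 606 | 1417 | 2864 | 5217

L_0(-5/2) = (-13/2)·(-15/2)·(-17/2)·(-19/2)/[(-1)·(-2)·(-3)·(-4)] = 20995/128
L_1(-5/2) = (-11/2)·(-15/2)·(-17/2)·(-19/2)/[(1)·(-1)·(-2)·(-3)] = -17765/32
L_2(-5/2) = (-11/2)·(-13/2)·(-17/2)·(-19/2)/[(2)·(1)·(-1)·(-2)] = 46189/64
L_3(-5/2) = (-11/2)·(-13/2)·(-15/2)·(-19/2)/[(3)·(2)·(1)·(-1)] = -13585/32
L_4(-5/2) = (-11/2)·(-13/2)·(-15/2)·(-17/2)/[(4)·(3)·(2)·(1)] = 12155/128
Sum: 209·(20995/128) + 606·(-17765/32) + 1417·(46189/64) + 2864·(-13585/32) + 5217·(12155/128) = 253/4

253/4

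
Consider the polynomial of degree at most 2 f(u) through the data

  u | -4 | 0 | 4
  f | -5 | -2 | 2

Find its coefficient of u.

7/8

L_0(u) = u(u - 4) / [32] = (1/32)u^2 - (1/8)u
L_1(u) = (u + 4)(u - 4) / [-16] = -(1/16)u^2 + 1
L_2(u) = (u + 4)u / [32] = (1/32)u^2 + (1/8)u
f(u) = (-5)·L_0 + (-2)·L_1 + 2·L_2
Only the coefficient of u is needed; take it from each L_i and combine:
(-5)·(-1/8) + (-2)·(0) + 2·(1/8) = 7/8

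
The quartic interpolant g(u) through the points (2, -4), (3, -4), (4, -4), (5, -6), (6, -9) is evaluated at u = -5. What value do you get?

794

Evaluate each Lagrange basis at u = -5:
L_0(-5) = (-8)·(-9)·(-10)·(-11)/[(-1)·(-2)·(-3)·(-4)] = 330
L_1(-5) = (-7)·(-9)·(-10)·(-11)/[(1)·(-1)·(-2)·(-3)] = -1155
L_2(-5) = (-7)·(-8)·(-10)·(-11)/[(2)·(1)·(-1)·(-2)] = 1540
L_3(-5) = (-7)·(-8)·(-9)·(-11)/[(3)·(2)·(1)·(-1)] = -924
L_4(-5) = (-7)·(-8)·(-9)·(-10)/[(4)·(3)·(2)·(1)] = 210
Sum: (-4)·(330) + (-4)·(-1155) + (-4)·(1540) + (-6)·(-924) + (-9)·(210) = 794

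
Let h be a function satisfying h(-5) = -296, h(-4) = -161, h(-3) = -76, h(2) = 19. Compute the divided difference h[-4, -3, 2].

h[-4,-3] = (-76 - (-161)) / (-3 - (-4)) = 85
h[-3,2] = (19 - (-76)) / (2 - (-3)) = 19
h[-4,-3,2] = (19 - 85) / (2 - (-4)) = -11

-11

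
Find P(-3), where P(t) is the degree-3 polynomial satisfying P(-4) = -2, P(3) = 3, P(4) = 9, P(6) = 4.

-797/40

L_0(-3) = (-6)·(-7)·(-9)/[(-7)·(-8)·(-10)] = 27/40
L_1(-3) = (1)·(-7)·(-9)/[(7)·(-1)·(-3)] = 3
L_2(-3) = (1)·(-6)·(-9)/[(8)·(1)·(-2)] = -27/8
L_3(-3) = (1)·(-6)·(-7)/[(10)·(3)·(2)] = 7/10
Sum: (-2)·(27/40) + 3·(3) + 9·(-27/8) + 4·(7/10) = -797/40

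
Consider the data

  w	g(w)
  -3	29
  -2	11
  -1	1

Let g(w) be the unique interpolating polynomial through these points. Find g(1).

Evaluate each Lagrange basis at w = 1:
L_0(1) = (3)·(2)/[(-1)·(-2)] = 3
L_1(1) = (4)·(2)/[(1)·(-1)] = -8
L_2(1) = (4)·(3)/[(2)·(1)] = 6
Sum: 29·(3) + 11·(-8) + 1·(6) = 5

5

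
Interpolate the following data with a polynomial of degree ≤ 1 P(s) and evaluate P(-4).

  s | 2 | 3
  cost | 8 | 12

Evaluate each Lagrange basis at s = -4:
L_0(-4) = (-7)/[(-1)] = 7
L_1(-4) = (-6)/[(1)] = -6
Sum: 8·(7) + 12·(-6) = -16

-16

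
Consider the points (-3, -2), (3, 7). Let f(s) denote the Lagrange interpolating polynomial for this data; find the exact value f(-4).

Evaluate each Lagrange basis at s = -4:
L_0(-4) = (-7)/[(-6)] = 7/6
L_1(-4) = (-1)/[(6)] = -1/6
Sum: (-2)·(7/6) + 7·(-1/6) = -7/2

-7/2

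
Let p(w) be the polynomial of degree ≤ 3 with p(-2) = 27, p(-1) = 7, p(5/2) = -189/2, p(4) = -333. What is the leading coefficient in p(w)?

-4

Build the Lagrange basis polynomials:
L_0(w) = (w + 1)(w - 5/2)(w - 4) / [-27] = -(1/27)w^3 + (11/54)w^2 - (7/54)w - 10/27
L_1(w) = (w + 2)(w - 5/2)(w - 4) / [35/2] = (2/35)w^3 - (9/35)w^2 - (6/35)w + 8/7
L_2(w) = (w + 2)(w + 1)(w - 4) / [-189/8] = -(8/189)w^3 + (8/189)w^2 + (80/189)w + 64/189
L_3(w) = (w + 2)(w + 1)(w - 5/2) / [45] = (1/45)w^3 + (1/90)w^2 - (11/90)w - 1/9
p(w) = 27·L_0 + 7·L_1 + (-189/2)·L_2 + (-333)·L_3
Only the coefficient of w^3 is needed; take it from each L_i and combine:
27·(-1/27) + 7·(2/35) + (-189/2)·(-8/189) + (-333)·(1/45) = -4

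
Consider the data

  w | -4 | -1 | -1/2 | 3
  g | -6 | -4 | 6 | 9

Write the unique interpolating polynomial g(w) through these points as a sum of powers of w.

g(w) = -(433/294)w^3 - (505/196)w^2 + (11003/588)w + 775/49

L_0(w) = (w + 1)(w + 1/2)(w - 3) / [-147/2] = -(2/147)w^3 + (1/49)w^2 + (8/147)w + 1/49
L_1(w) = (w + 4)(w + 1/2)(w - 3) / [6] = (1/6)w^3 + (1/4)w^2 - (23/12)w - 1
L_2(w) = (w + 4)(w + 1)(w - 3) / [-49/8] = -(8/49)w^3 - (16/49)w^2 + (88/49)w + 96/49
L_3(w) = (w + 4)(w + 1)(w + 1/2) / [98] = (1/98)w^3 + (11/196)w^2 + (13/196)w + 1/49
g(w) = (-6)·L_0 + (-4)·L_1 + 6·L_2 + 9·L_3
  (-6)·L_0(w) = (4/49)w^3 - (6/49)w^2 - (16/49)w - 6/49
  (-4)·L_1(w) = -(2/3)w^3 - w^2 + (23/3)w + 4
  6·L_2(w) = -(48/49)w^3 - (96/49)w^2 + (528/49)w + 576/49
  9·L_3(w) = (9/98)w^3 + (99/196)w^2 + (117/196)w + 9/49
Adding term by term: -(433/294)w^3 - (505/196)w^2 + (11003/588)w + 775/49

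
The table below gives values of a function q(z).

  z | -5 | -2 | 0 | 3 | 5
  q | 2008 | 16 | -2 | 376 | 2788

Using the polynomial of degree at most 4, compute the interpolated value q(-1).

Evaluate each Lagrange basis at z = -1:
L_0(-1) = (1)·(-1)·(-4)·(-6)/[(-3)·(-5)·(-8)·(-10)] = -1/50
L_1(-1) = (4)·(-1)·(-4)·(-6)/[(3)·(-2)·(-5)·(-7)] = 16/35
L_2(-1) = (4)·(1)·(-4)·(-6)/[(5)·(2)·(-3)·(-5)] = 16/25
L_3(-1) = (4)·(1)·(-1)·(-6)/[(8)·(5)·(3)·(-2)] = -1/10
L_4(-1) = (4)·(1)·(-1)·(-4)/[(10)·(7)·(5)·(2)] = 4/175
Sum: 2008·(-1/50) + 16·(16/35) + (-2)·(16/25) + 376·(-1/10) + 2788·(4/175) = -8

-8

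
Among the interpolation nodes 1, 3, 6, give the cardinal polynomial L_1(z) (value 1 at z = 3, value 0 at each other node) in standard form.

L_1(z) = -(1/6)z^2 + (7/6)z - 1

L_1(z) = (z - 1)(z - 6) / [(2)·(-3)]
       = (z^2 - 7z + 6) / (-6)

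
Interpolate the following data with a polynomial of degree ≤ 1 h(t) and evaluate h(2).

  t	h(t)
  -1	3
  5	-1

L_0(2) = (-3)/[(-6)] = 1/2
L_1(2) = (3)/[(6)] = 1/2
Sum: 3·(1/2) + (-1)·(1/2) = 1

1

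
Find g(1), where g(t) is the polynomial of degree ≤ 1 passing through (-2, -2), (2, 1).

1/4

L_0(1) = (-1)/[(-4)] = 1/4
L_1(1) = (3)/[(4)] = 3/4
Sum: (-2)·(1/4) + 1·(3/4) = 1/4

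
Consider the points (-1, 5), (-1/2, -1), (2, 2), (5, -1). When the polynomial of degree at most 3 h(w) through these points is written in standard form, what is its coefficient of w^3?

The leading coefficient equals the top divided difference h[-1,-1/2,2,5].
h[-1,-1/2] = (-1 - 5) / (-1/2 - (-1)) = -12
h[-1/2,2] = (2 - (-1)) / (2 - (-1/2)) = 6/5
h[2,5] = (-1 - 2) / (5 - 2) = -1
h[-1,-1/2,2] = (6/5 - (-12)) / (2 - (-1)) = 22/5
h[-1/2,2,5] = (-1 - 6/5) / (5 - (-1/2)) = -2/5
h[-1,-1/2,2,5] = (-2/5 - 22/5) / (5 - (-1)) = -4/5

-4/5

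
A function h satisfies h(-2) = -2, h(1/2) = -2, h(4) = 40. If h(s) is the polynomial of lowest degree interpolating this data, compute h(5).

61

Using Newton's divided-difference form:
h[-2,1/2] = (-2 - (-2)) / (1/2 - (-2)) = 0
h[1/2,4] = (40 - (-2)) / (4 - 1/2) = 12
h[-2,1/2,4] = (12 - 0) / (4 - (-2)) = 2
h(5) = -2 + 0·(7) + 2·(7)·(9/2) = 61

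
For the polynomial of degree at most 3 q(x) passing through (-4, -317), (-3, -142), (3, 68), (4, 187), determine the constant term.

L_0(x) = (x + 3)(x - 3)(x - 4) / [-56] = -(1/56)x^3 + (1/14)x^2 + (9/56)x - 9/14
L_1(x) = (x + 4)(x - 3)(x - 4) / [42] = (1/42)x^3 - (1/14)x^2 - (8/21)x + 8/7
L_2(x) = (x + 4)(x + 3)(x - 4) / [-42] = -(1/42)x^3 - (1/14)x^2 + (8/21)x + 8/7
L_3(x) = (x + 4)(x + 3)(x - 3) / [56] = (1/56)x^3 + (1/14)x^2 - (9/56)x - 9/14
q(x) = (-317)·L_0 + (-142)·L_1 + 68·L_2 + 187·L_3
Only the constant term is needed; take it from each L_i and combine:
(-317)·(-9/14) + (-142)·(8/7) + 68·(8/7) + 187·(-9/14) = -1

-1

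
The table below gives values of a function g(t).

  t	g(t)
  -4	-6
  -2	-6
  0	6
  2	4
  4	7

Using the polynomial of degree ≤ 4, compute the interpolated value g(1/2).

14007/2048

Using Newton's divided-difference form:
g[-4,-2] = (-6 - (-6)) / (-2 - (-4)) = 0
g[-2,0] = (6 - (-6)) / (0 - (-2)) = 6
g[0,2] = (4 - 6) / (2 - 0) = -1
g[2,4] = (7 - 4) / (4 - 2) = 3/2
g[-4,-2,0] = (6 - 0) / (0 - (-4)) = 3/2
g[-2,0,2] = (-1 - 6) / (2 - (-2)) = -7/4
g[0,2,4] = (3/2 - (-1)) / (4 - 0) = 5/8
g[-4,-2,0,2] = (-7/4 - 3/2) / (2 - (-4)) = -13/24
g[-2,0,2,4] = (5/8 - (-7/4)) / (4 - (-2)) = 19/48
g[-4,-2,0,2,4] = (19/48 - (-13/24)) / (4 - (-4)) = 15/128
g(1/2) = -6 + 0·(9/2) + (3/2)·(9/2)·(5/2) + (-13/24)·(9/2)·(5/2)·(1/2) + (15/128)·(9/2)·(5/2)·(1/2)·(-3/2) = 14007/2048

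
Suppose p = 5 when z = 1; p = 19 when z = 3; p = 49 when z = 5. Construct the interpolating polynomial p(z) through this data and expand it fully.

L_0(z) = (z - 3)(z - 5) / [8] = (1/8)z^2 - z + 15/8
L_1(z) = (z - 1)(z - 5) / [-4] = -(1/4)z^2 + (3/2)z - 5/4
L_2(z) = (z - 1)(z - 3) / [8] = (1/8)z^2 - (1/2)z + 3/8
p(z) = 5·L_0 + 19·L_1 + 49·L_2
  5·L_0(z) = (5/8)z^2 - 5z + 75/8
  19·L_1(z) = -(19/4)z^2 + (57/2)z - 95/4
  49·L_2(z) = (49/8)z^2 - (49/2)z + 147/8
Adding term by term: 2z^2 - z + 4

p(z) = 2z^2 - z + 4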